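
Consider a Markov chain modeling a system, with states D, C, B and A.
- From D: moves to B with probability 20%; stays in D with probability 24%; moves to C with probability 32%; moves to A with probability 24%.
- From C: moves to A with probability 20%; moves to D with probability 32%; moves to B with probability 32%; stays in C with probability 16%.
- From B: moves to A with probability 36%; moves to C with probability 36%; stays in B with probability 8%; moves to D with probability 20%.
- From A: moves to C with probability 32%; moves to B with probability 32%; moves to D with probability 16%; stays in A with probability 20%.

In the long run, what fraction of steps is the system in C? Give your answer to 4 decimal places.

Let the stationary distribution be π with π = πP and π_1 + π_2 + π_3 + π_4 = 1.
π_1 = 0.24·π_1 + 0.32·π_2 + 0.2·π_3 + 0.16·π_4
π_2 = 0.32·π_1 + 0.16·π_2 + 0.36·π_3 + 0.32·π_4
π_3 = 0.2·π_1 + 0.32·π_2 + 0.08·π_3 + 0.32·π_4
Solving with the normalization constraint gives π = (0.2335, 0.2840, 0.2355, 0.2470).
So the stationary probability of C is 0.2840.

0.2840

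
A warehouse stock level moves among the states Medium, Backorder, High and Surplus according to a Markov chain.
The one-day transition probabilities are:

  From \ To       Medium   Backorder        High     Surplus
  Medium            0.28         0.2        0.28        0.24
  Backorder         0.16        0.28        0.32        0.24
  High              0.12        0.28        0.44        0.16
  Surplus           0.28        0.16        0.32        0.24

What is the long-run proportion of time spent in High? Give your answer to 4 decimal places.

Let the stationary distribution be π with π = πP and π_1 + π_2 + π_3 + π_4 = 1.
π_1 = 0.28·π_1 + 0.16·π_2 + 0.12·π_3 + 0.28·π_4
π_2 = 0.2·π_1 + 0.28·π_2 + 0.28·π_3 + 0.16·π_4
π_3 = 0.28·π_1 + 0.32·π_2 + 0.44·π_3 + 0.32·π_4
Solving with the normalization constraint gives π = (0.1945, 0.2390, 0.3548, 0.2116).
So the stationary probability of High is 0.3548.

0.3548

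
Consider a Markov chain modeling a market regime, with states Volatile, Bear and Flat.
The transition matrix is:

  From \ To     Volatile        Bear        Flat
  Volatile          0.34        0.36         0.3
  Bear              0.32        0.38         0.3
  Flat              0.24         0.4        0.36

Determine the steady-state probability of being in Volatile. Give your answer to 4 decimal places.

Let the stationary distribution be π with π = πP and π_1 + π_2 + π_3 = 1.
π_1 = 0.34·π_1 + 0.32·π_2 + 0.24·π_3
π_2 = 0.36·π_1 + 0.38·π_2 + 0.4·π_3
Solving with the normalization constraint gives π = (0.3005, 0.3804, 0.3191).
So the stationary probability of Volatile is 0.3005.

0.3005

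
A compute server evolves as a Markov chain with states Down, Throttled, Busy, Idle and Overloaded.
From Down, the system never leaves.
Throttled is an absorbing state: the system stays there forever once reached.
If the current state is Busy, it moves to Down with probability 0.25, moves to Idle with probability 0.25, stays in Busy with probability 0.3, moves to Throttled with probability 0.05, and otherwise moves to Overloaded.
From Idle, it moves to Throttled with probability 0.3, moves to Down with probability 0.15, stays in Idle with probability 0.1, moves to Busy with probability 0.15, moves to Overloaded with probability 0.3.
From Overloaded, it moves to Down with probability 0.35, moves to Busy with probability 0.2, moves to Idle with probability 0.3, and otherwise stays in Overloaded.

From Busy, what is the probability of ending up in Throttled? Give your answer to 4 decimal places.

Let h(s) be the probability of absorption at Throttled starting from transient state s. Then h(Throttled) = 1 and h(Down) = 0. By first-step analysis:
h(Busy) = 0.25·0 + 0.05·1 + 0.3·h(Busy) + 0.25·h(Idle) + 0.15·h(Overloaded)
h(Idle) = 0.15·0 + 0.3·1 + 0.15·h(Busy) + 0.1·h(Idle) + 0.3·h(Overloaded)
h(Overloaded) = 0.35·0 + 0.2·h(Busy) + 0.3·h(Idle) + 0.15·h(Overloaded)
Solving: h(Busy) = 0.2833, h(Idle) = 0.4565, h(Overloaded) = 0.2278.
Starting from Busy, the probability is 0.2833.

0.2833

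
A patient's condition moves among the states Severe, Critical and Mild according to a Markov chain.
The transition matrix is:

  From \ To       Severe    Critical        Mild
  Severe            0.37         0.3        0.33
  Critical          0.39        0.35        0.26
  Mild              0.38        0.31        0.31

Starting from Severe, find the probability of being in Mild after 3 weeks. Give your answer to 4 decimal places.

Propagate the distribution vector 3 weeks from Severe.
After 0 weeks: (1.0000, 0.0000, 0.0000)
After 1 week: (0.3700, 0.3000, 0.3300)
After 2 weeks: (0.3793, 0.3183, 0.3024)
After 3 weeks: (0.3794, 0.3189, 0.3017)
P(in Mild after 3 weeks) = 0.3017

0.3017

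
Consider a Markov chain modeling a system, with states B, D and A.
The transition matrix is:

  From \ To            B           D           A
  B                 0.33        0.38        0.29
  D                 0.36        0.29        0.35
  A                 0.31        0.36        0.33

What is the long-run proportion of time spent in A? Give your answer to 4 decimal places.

Let the stationary distribution be π with π = πP and π_1 + π_2 + π_3 = 1.
π_1 = 0.33·π_1 + 0.36·π_2 + 0.31·π_3
π_2 = 0.38·π_1 + 0.29·π_2 + 0.36·π_3
Solving with the normalization constraint gives π = (0.3338, 0.3427, 0.3235).
So the stationary probability of A is 0.3235.

0.3235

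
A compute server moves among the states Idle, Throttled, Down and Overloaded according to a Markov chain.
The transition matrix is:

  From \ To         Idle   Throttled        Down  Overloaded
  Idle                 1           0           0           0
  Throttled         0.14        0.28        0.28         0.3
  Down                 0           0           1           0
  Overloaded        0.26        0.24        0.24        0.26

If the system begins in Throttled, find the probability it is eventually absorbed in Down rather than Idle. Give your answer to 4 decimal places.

0.6059

Let h(s) be the probability of absorption at Down starting from transient state s. Then h(Down) = 1 and h(Idle) = 0. By first-step analysis:
h(Throttled) = 0.14·0 + 0.28·h(Throttled) + 0.28·1 + 0.3·h(Overloaded)
h(Overloaded) = 0.26·0 + 0.24·h(Throttled) + 0.24·1 + 0.26·h(Overloaded)
Solving: h(Throttled) = 0.6059, h(Overloaded) = 0.5208.
Starting from Throttled, the probability is 0.6059.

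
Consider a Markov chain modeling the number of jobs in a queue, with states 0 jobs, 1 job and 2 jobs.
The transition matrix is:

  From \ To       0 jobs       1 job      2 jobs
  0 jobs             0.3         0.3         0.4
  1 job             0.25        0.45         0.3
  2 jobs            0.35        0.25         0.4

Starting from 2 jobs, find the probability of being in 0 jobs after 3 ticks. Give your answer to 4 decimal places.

Propagate the distribution vector 3 ticks from 2 jobs.
After 0 ticks: (0.0000, 0.0000, 1.0000)
After 1 tick: (0.3500, 0.2500, 0.4000)
After 2 ticks: (0.3075, 0.3175, 0.3750)
After 3 ticks: (0.3029, 0.3289, 0.3683)
P(in 0 jobs after 3 ticks) = 0.3029

0.3029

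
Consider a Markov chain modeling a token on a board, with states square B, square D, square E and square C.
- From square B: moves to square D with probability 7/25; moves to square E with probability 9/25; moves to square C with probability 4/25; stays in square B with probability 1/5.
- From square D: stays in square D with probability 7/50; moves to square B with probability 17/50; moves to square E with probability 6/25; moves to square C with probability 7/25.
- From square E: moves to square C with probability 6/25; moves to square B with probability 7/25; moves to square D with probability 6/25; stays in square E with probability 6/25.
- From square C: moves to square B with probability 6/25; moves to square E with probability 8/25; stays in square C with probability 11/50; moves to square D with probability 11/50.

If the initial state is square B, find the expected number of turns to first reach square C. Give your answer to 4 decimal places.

Let t(s) be the expected number of turns to first reach square C from state s, with t(square C) = 0. Conditioning on the first turn:
t(square B) = 1 + 0.2·t(square B) + 0.28·t(square D) + 0.36·t(square E)
t(square D) = 1 + 0.34·t(square B) + 0.14·t(square D) + 0.24·t(square E)
t(square E) = 1 + 0.28·t(square B) + 0.24·t(square D) + 0.24·t(square E)
Solving: t(square B) = 4.7187, t(square D) = 4.2557, t(square E) = 4.3981.
Expected turns from square B to square C: 4.7187.

4.7187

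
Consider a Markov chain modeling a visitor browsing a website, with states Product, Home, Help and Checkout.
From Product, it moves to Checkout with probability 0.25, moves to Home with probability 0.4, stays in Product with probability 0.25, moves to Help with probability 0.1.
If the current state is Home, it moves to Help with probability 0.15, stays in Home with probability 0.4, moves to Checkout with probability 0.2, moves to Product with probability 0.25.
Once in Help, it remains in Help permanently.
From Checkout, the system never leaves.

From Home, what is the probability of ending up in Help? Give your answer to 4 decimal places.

0.3929

Let h(s) be the probability of absorption at Help starting from transient state s. Then h(Help) = 1 and h(Checkout) = 0. By first-step analysis:
h(Product) = 0.25·h(Product) + 0.4·h(Home) + 0.1·1 + 0.25·0
h(Home) = 0.25·h(Product) + 0.4·h(Home) + 0.15·1 + 0.2·0
Solving: h(Product) = 0.3429, h(Home) = 0.3929.
Starting from Home, the probability is 0.3929.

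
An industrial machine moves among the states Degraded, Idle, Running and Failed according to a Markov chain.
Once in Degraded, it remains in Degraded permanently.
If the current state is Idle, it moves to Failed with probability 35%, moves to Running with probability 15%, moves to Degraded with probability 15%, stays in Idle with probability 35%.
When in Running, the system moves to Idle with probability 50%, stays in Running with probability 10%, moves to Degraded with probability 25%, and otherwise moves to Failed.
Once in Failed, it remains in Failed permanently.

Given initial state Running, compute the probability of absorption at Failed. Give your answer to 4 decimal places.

0.5343

Let h(s) be the probability of absorption at Failed starting from transient state s. Then h(Failed) = 1 and h(Degraded) = 0. By first-step analysis:
h(Idle) = 0.15·0 + 0.35·h(Idle) + 0.15·h(Running) + 0.35·1
h(Running) = 0.25·0 + 0.5·h(Idle) + 0.1·h(Running) + 0.15·1
Solving: h(Idle) = 0.6618, h(Running) = 0.5343.
Starting from Running, the probability is 0.5343.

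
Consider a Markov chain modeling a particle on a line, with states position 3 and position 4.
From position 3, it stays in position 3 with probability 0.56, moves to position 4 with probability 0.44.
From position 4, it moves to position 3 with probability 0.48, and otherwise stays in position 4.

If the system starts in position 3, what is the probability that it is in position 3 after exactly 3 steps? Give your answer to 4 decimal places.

Propagate the distribution vector 3 steps from position 3.
After 0 steps: (1.0000, 0.0000)
After 1 step: (0.5600, 0.4400)
After 2 steps: (0.5248, 0.4752)
After 3 steps: (0.5220, 0.4780)
P(in position 3 after 3 steps) = 0.5220

0.5220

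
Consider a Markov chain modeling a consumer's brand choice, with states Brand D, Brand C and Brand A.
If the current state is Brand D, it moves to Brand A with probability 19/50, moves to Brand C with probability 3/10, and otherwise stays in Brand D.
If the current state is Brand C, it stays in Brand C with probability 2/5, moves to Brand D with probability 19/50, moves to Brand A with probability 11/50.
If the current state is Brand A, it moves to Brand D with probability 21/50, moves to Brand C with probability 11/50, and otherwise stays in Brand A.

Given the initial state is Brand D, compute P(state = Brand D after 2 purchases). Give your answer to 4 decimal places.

Sum over the intermediate state after 1 purchase:
P = P(Brand D→Brand D)·P(Brand D→Brand D) + P(Brand D→Brand C)·P(Brand C→Brand D) + P(Brand D→Brand A)·P(Brand A→Brand D)
  = 0.32×0.32 + 0.3×0.38 + 0.38×0.42
  = 0.1024 + 0.1140 + 0.1596 = 0.3760

0.3760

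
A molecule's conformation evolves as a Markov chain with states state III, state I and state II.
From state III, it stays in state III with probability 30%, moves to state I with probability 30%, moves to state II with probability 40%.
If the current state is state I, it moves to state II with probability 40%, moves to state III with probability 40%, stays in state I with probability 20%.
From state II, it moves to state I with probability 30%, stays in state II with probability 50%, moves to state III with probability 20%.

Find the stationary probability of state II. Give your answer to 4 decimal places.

0.4444

Let the stationary distribution be π with π = πP and π_1 + π_2 + π_3 = 1.
π_1 = 0.3·π_1 + 0.4·π_2 + 0.2·π_3
π_2 = 0.3·π_1 + 0.2·π_2 + 0.3·π_3
Solving with the normalization constraint gives π = (0.2828, 0.2727, 0.4444).
So the stationary probability of state II is 0.4444.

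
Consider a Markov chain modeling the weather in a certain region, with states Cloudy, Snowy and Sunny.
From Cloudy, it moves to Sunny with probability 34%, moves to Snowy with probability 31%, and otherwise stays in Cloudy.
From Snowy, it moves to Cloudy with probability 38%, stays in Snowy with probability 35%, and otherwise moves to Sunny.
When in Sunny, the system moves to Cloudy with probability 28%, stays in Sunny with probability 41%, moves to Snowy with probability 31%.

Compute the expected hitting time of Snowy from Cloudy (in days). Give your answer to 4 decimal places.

3.2258

Let t(s) be the expected number of days to first reach Snowy from state s, with t(Snowy) = 0. Conditioning on the first day:
t(Cloudy) = 1 + 0.35·t(Cloudy) + 0.34·t(Sunny)
t(Sunny) = 1 + 0.28·t(Cloudy) + 0.41·t(Sunny)
Solving: t(Cloudy) = 3.2258, t(Sunny) = 3.2258.
Expected days from Cloudy to Snowy: 3.2258.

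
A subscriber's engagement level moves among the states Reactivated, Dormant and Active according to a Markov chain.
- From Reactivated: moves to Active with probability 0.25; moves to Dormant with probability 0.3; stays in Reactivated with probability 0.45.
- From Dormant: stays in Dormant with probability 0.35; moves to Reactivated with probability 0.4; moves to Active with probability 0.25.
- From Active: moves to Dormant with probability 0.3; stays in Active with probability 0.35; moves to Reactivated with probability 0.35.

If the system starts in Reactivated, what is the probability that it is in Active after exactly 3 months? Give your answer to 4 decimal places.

Propagate the distribution vector 3 months from Reactivated.
After 0 months: (1.0000, 0.0000, 0.0000)
After 1 month: (0.4500, 0.3000, 0.2500)
After 2 months: (0.4100, 0.3150, 0.2750)
After 3 months: (0.4068, 0.3158, 0.2775)
P(in Active after 3 months) = 0.2775

0.2775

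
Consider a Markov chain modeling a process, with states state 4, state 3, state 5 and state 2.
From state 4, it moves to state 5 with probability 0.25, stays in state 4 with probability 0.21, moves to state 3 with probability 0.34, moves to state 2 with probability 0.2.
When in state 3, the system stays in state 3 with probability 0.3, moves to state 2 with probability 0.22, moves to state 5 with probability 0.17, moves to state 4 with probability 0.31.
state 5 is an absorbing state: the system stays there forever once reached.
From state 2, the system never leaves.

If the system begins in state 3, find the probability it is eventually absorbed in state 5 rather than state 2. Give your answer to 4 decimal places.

0.4732

Let h(s) be the probability of absorption at state 5 starting from transient state s. Then h(state 5) = 1 and h(state 2) = 0. By first-step analysis:
h(state 4) = 0.21·h(state 4) + 0.34·h(state 3) + 0.25·1 + 0.2·0
h(state 3) = 0.31·h(state 4) + 0.3·h(state 3) + 0.17·1 + 0.22·0
Solving: h(state 4) = 0.5201, h(state 3) = 0.4732.
Starting from state 3, the probability is 0.4732.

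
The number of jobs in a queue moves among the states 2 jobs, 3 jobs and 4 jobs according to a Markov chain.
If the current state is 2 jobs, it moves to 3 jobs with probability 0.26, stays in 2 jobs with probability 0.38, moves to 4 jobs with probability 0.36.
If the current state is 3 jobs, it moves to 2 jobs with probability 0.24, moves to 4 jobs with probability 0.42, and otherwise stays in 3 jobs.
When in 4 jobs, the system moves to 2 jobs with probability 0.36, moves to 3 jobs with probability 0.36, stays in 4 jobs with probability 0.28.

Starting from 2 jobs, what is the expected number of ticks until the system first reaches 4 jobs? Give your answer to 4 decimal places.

2.6528

Let t(s) be the expected number of ticks to first reach 4 jobs from state s, with t(4 jobs) = 0. Conditioning on the first tick:
t(2 jobs) = 1 + 0.38·t(2 jobs) + 0.26·t(3 jobs)
t(3 jobs) = 1 + 0.24·t(2 jobs) + 0.34·t(3 jobs)
Solving: t(2 jobs) = 2.6528, t(3 jobs) = 2.4798.
Expected ticks from 2 jobs to 4 jobs: 2.6528.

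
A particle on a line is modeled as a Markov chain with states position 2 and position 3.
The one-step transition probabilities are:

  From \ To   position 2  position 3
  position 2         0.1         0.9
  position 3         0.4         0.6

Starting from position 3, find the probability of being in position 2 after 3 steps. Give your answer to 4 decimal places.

0.3160

Propagate the distribution vector 3 steps from position 3.
After 0 steps: (0.0000, 1.0000)
After 1 step: (0.4000, 0.6000)
After 2 steps: (0.2800, 0.7200)
After 3 steps: (0.3160, 0.6840)
P(in position 2 after 3 steps) = 0.3160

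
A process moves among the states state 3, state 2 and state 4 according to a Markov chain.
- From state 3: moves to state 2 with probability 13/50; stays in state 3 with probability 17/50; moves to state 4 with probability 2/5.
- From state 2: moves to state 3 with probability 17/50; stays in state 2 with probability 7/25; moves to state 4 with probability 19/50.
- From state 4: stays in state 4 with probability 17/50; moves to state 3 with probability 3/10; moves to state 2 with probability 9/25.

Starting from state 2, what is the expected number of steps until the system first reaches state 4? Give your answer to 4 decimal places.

Let t(s) be the expected number of steps to first reach state 4 from state s, with t(state 4) = 0. Conditioning on the first step:
t(state 3) = 1 + 0.34·t(state 3) + 0.26·t(state 2)
t(state 2) = 1 + 0.34·t(state 3) + 0.28·t(state 2)
Solving: t(state 3) = 2.5336, t(state 2) = 2.5853.
Expected steps from state 2 to state 4: 2.5853.

2.5853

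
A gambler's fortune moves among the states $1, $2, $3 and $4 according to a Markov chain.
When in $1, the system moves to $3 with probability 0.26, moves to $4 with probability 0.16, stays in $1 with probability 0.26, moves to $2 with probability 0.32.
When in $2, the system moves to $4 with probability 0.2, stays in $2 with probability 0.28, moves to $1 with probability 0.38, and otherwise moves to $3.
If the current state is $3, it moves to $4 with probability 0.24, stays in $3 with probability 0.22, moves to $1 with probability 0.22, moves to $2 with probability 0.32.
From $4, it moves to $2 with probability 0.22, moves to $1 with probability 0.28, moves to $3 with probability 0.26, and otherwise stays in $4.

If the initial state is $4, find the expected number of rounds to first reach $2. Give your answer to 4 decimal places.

3.6903

Let t(s) be the expected number of rounds to first reach $2 from state s, with t($2) = 0. Conditioning on the first round:
t($1) = 1 + 0.26·t($1) + 0.26·t($3) + 0.16·t($4)
t($3) = 1 + 0.22·t($1) + 0.22·t($3) + 0.24·t($4)
t($4) = 1 + 0.28·t($1) + 0.26·t($3) + 0.24·t($4)
Solving: t($1) = 3.3285, t($3) = 3.3563, t($4) = 3.6903.
Expected rounds from $4 to $2: 3.6903.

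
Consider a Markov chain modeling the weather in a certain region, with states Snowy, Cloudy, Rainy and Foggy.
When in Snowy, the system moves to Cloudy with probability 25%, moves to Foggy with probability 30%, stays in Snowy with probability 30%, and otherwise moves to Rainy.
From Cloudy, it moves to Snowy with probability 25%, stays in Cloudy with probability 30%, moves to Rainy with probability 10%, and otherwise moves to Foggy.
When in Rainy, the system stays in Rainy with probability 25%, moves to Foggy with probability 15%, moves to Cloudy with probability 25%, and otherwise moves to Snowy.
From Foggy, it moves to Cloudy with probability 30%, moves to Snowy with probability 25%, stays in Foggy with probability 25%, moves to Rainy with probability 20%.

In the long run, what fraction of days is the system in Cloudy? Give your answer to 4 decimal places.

Let the stationary distribution be π with π = πP and π_1 + π_2 + π_3 + π_4 = 1.
π_1 = 0.3·π_1 + 0.25·π_2 + 0.35·π_3 + 0.25·π_4
π_2 = 0.25·π_1 + 0.3·π_2 + 0.25·π_3 + 0.3·π_4
π_3 = 0.15·π_1 + 0.1·π_2 + 0.25·π_3 + 0.2·π_4
Solving with the normalization constraint gives π = (0.2807, 0.2776, 0.1665, 0.2751).
So the stationary probability of Cloudy is 0.2776.

0.2776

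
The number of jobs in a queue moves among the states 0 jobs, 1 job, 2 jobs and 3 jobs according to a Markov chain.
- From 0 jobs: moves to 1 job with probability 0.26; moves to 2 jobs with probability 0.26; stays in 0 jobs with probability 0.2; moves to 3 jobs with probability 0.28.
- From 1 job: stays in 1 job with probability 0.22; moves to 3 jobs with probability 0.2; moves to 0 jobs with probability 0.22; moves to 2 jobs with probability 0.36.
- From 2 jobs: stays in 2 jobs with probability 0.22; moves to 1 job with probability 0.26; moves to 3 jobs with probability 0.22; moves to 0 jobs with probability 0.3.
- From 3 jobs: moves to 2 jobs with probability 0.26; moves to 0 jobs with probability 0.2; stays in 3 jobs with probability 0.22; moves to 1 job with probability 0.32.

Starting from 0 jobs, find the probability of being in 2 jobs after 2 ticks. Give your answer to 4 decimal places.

Propagate the distribution vector 2 ticks from 0 jobs.
After 0 ticks: (1.0000, 0.0000, 0.0000, 0.0000)
After 1 tick: (0.2000, 0.2600, 0.2600, 0.2800)
After 2 ticks: (0.2312, 0.2664, 0.2756, 0.2268)
P(in 2 jobs after 2 ticks) = 0.2756

0.2756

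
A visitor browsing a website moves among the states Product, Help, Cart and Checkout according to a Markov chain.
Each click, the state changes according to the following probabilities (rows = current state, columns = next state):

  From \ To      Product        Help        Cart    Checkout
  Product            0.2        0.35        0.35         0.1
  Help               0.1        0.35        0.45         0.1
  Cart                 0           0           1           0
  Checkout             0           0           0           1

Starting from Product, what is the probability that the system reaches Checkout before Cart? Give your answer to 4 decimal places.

Let h(s) be the probability of absorption at Checkout starting from transient state s. Then h(Checkout) = 1 and h(Cart) = 0. By first-step analysis:
h(Product) = 0.2·h(Product) + 0.35·h(Help) + 0.35·0 + 0.1·1
h(Help) = 0.1·h(Product) + 0.35·h(Help) + 0.45·0 + 0.1·1
Solving: h(Product) = 0.2062, h(Help) = 0.1856.
Starting from Product, the probability is 0.2062.

0.2062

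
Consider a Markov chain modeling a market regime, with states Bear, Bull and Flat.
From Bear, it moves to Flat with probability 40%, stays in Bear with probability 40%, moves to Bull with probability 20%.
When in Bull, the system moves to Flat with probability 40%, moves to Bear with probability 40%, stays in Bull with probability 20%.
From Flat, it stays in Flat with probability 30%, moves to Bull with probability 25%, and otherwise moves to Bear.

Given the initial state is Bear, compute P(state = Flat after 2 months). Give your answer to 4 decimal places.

Sum over the intermediate state after 1 month:
P = P(Bear→Bear)·P(Bear→Flat) + P(Bear→Bull)·P(Bull→Flat) + P(Bear→Flat)·P(Flat→Flat)
  = 0.4×0.4 + 0.2×0.4 + 0.4×0.3
  = 0.1600 + 0.0800 + 0.1200 = 0.3600

0.3600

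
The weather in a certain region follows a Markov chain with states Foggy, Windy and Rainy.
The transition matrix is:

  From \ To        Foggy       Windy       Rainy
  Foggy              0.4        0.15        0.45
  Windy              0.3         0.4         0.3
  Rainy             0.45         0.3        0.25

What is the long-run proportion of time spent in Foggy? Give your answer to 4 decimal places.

Let the stationary distribution be π with π = πP and π_1 + π_2 + π_3 = 1.
π_1 = 0.4·π_1 + 0.3·π_2 + 0.45·π_3
π_2 = 0.15·π_1 + 0.4·π_2 + 0.3·π_3
Solving with the normalization constraint gives π = (0.3902, 0.2683, 0.3415).
So the stationary probability of Foggy is 0.3902.

0.3902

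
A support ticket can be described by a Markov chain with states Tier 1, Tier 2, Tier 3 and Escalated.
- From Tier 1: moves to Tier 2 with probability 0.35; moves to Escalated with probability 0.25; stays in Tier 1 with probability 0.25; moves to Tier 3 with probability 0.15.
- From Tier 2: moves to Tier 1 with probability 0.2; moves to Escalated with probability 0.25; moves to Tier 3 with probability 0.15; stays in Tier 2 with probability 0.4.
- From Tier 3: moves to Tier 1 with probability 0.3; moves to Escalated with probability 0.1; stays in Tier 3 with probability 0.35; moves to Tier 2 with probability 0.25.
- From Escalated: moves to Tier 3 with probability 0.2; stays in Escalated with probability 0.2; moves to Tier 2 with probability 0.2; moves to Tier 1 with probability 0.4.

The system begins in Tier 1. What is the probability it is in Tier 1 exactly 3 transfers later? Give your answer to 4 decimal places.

0.2761

Propagate the distribution vector 3 transfers from Tier 1.
After 0 transfers: (1.0000, 0.0000, 0.0000, 0.0000)
After 1 transfer: (0.2500, 0.3500, 0.1500, 0.2500)
After 2 transfers: (0.2775, 0.3150, 0.1925, 0.2150)
After 3 transfers: (0.2761, 0.3143, 0.1993, 0.2104)
P(in Tier 1 after 3 transfers) = 0.2761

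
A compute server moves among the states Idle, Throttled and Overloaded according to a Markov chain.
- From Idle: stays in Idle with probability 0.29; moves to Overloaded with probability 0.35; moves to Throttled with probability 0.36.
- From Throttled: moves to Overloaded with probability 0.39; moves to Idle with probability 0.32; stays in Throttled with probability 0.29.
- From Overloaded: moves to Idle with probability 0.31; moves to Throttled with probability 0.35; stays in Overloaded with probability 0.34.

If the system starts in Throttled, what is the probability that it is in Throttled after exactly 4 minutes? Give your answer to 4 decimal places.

Propagate the distribution vector 4 minutes from Throttled.
After 0 minutes: (0.0000, 1.0000, 0.0000)
After 1 minute: (0.3200, 0.2900, 0.3900)
After 2 minutes: (0.3065, 0.3358, 0.3577)
After 3 minutes: (0.3072, 0.3329, 0.3599)
After 4 minutes: (0.3072, 0.3331, 0.3597)
P(in Throttled after 4 minutes) = 0.3331

0.3331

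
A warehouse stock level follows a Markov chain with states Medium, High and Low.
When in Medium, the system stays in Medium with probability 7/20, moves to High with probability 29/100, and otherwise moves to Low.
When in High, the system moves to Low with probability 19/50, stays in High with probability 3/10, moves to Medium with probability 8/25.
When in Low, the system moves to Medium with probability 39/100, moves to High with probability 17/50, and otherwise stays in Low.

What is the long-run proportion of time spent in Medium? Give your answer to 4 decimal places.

0.3541

Let the stationary distribution be π with π = πP and π_1 + π_2 + π_3 = 1.
π_1 = 0.35·π_1 + 0.32·π_2 + 0.39·π_3
π_2 = 0.29·π_1 + 0.3·π_2 + 0.34·π_3
Solving with the normalization constraint gives π = (0.3541, 0.3099, 0.3360).
So the stationary probability of Medium is 0.3541.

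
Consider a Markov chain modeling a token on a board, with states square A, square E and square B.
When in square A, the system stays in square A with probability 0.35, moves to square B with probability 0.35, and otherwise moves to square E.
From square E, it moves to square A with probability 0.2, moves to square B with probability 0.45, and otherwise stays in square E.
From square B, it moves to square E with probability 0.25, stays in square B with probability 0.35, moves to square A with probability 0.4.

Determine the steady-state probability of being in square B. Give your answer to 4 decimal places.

Let the stationary distribution be π with π = πP and π_1 + π_2 + π_3 = 1.
π_1 = 0.35·π_1 + 0.2·π_2 + 0.4·π_3
π_2 = 0.3·π_1 + 0.35·π_2 + 0.25·π_3
Solving with the normalization constraint gives π = (0.3246, 0.2958, 0.3796).
So the stationary probability of square B is 0.3796.

0.3796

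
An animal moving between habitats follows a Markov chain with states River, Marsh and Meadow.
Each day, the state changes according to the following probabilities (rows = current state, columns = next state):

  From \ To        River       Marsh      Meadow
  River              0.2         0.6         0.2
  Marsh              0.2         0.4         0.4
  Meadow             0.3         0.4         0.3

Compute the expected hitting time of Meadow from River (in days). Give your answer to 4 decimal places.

3.3333

Let t(s) be the expected number of days to first reach Meadow from state s, with t(Meadow) = 0. Conditioning on the first day:
t(River) = 1 + 0.2·t(River) + 0.6·t(Marsh)
t(Marsh) = 1 + 0.2·t(River) + 0.4·t(Marsh)
Solving: t(River) = 3.3333, t(Marsh) = 2.7778.
Expected days from River to Meadow: 3.3333.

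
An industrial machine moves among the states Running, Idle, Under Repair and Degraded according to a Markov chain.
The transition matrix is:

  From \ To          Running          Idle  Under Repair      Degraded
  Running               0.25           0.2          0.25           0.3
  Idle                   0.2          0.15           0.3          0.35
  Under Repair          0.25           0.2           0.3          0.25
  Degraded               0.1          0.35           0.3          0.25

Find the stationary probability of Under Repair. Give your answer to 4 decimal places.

0.2902

Let the stationary distribution be π with π = πP and π_1 + π_2 + π_3 + π_4 = 1.
π_1 = 0.25·π_1 + 0.2·π_2 + 0.25·π_3 + 0.1·π_4
π_2 = 0.2·π_1 + 0.15·π_2 + 0.2·π_3 + 0.35·π_4
π_3 = 0.25·π_1 + 0.3·π_2 + 0.3·π_3 + 0.3·π_4
Solving with the normalization constraint gives π = (0.1960, 0.2309, 0.2902, 0.2829).
So the stationary probability of Under Repair is 0.2902.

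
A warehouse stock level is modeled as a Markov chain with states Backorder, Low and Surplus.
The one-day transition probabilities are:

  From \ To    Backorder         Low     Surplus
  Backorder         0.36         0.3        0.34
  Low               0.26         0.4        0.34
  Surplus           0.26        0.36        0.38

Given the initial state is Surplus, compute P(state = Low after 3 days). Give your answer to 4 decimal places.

Propagate the distribution vector 3 days from Surplus.
After 0 days: (0.0000, 0.0000, 1.0000)
After 1 day: (0.2600, 0.3600, 0.3800)
After 2 days: (0.2860, 0.3588, 0.3552)
After 3 days: (0.2886, 0.3572, 0.3542)
P(in Low after 3 days) = 0.3572

0.3572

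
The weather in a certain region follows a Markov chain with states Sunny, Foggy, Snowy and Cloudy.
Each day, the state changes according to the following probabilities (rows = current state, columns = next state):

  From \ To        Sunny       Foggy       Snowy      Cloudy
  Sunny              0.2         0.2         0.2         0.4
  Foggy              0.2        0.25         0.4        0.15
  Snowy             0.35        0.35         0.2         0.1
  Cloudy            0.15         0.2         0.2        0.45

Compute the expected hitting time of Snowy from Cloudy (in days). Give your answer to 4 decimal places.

Let t(s) be the expected number of days to first reach Snowy from state s, with t(Snowy) = 0. Conditioning on the first day:
t(Sunny) = 1 + 0.2·t(Sunny) + 0.2·t(Foggy) + 0.4·t(Cloudy)
t(Foggy) = 1 + 0.2·t(Sunny) + 0.25·t(Foggy) + 0.15·t(Cloudy)
t(Cloudy) = 1 + 0.15·t(Sunny) + 0.2·t(Foggy) + 0.45·t(Cloudy)
Solving: t(Sunny) = 4.1304, t(Foggy) = 3.2609, t(Cloudy) = 4.1304.
Expected days from Cloudy to Snowy: 4.1304.

4.1304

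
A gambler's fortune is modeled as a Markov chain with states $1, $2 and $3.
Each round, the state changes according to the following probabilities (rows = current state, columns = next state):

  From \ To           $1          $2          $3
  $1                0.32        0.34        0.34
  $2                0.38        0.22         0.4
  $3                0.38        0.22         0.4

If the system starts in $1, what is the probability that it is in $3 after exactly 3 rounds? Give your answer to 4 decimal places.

0.3784

Propagate the distribution vector 3 rounds from $1.
After 0 rounds: (1.0000, 0.0000, 0.0000)
After 1 round: (0.3200, 0.3400, 0.3400)
After 2 rounds: (0.3608, 0.2584, 0.3808)
After 3 rounds: (0.3584, 0.2633, 0.3784)
P(in $3 after 3 rounds) = 0.3784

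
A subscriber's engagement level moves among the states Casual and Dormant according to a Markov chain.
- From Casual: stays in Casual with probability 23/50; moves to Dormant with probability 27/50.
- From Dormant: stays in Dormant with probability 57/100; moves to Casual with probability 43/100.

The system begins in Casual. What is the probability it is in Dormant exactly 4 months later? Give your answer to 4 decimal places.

0.5567

Propagate the distribution vector 4 months from Casual.
After 0 months: (1.0000, 0.0000)
After 1 month: (0.4600, 0.5400)
After 2 months: (0.4438, 0.5562)
After 3 months: (0.4433, 0.5567)
After 4 months: (0.4433, 0.5567)
P(in Dormant after 4 months) = 0.5567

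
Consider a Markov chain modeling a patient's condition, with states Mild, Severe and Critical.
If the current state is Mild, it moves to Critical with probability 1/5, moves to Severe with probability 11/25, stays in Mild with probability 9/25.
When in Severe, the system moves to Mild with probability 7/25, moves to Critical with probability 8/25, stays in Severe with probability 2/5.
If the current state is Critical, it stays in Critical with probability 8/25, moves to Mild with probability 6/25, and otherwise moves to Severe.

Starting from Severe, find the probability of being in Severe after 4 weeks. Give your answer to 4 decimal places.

Propagate the distribution vector 4 weeks from Severe.
After 0 weeks: (0.0000, 1.0000, 0.0000)
After 1 week: (0.2800, 0.4000, 0.3200)
After 2 weeks: (0.2896, 0.4240, 0.2864)
After 3 weeks: (0.2917, 0.4230, 0.2852)
After 4 weeks: (0.2919, 0.4231, 0.2850)
P(in Severe after 4 weeks) = 0.4231

0.4231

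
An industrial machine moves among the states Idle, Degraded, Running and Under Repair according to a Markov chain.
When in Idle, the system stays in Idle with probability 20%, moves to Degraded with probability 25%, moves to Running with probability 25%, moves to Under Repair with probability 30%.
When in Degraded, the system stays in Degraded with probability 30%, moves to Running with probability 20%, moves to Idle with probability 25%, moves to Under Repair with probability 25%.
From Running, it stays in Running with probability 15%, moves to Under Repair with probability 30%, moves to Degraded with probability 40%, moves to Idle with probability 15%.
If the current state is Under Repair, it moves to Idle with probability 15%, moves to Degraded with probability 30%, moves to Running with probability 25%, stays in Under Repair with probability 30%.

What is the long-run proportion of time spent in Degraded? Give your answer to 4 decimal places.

Let the stationary distribution be π with π = πP and π_1 + π_2 + π_3 + π_4 = 1.
π_1 = 0.2·π_1 + 0.25·π_2 + 0.15·π_3 + 0.15·π_4
π_2 = 0.25·π_1 + 0.3·π_2 + 0.4·π_3 + 0.3·π_4
π_3 = 0.25·π_1 + 0.2·π_2 + 0.15·π_3 + 0.25·π_4
Solving with the normalization constraint gives π = (0.1907, 0.3118, 0.2131, 0.2844).
So the stationary probability of Degraded is 0.3118.

0.3118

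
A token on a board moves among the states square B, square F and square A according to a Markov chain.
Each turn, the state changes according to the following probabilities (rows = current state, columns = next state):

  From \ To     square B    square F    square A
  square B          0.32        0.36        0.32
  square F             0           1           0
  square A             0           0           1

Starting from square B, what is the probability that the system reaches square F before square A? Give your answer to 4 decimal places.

0.5294

Let h(s) be the probability of absorption at square F starting from transient state s. Then h(square F) = 1 and h(square A) = 0. By first-step analysis:
h(square B) = 0.32·h(square B) + 0.36·1 + 0.32·0
Solving: h(square B) = 0.5294.
Starting from square B, the probability is 0.5294.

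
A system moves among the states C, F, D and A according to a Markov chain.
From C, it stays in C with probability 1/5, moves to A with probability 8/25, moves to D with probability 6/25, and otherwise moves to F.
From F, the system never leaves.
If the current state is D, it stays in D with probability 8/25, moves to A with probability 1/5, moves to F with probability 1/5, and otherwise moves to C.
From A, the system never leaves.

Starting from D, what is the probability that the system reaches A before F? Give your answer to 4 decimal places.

0.5235

Let h(s) be the probability of absorption at A starting from transient state s. Then h(A) = 1 and h(F) = 0. By first-step analysis:
h(C) = 0.2·h(C) + 0.24·0 + 0.24·h(D) + 0.32·1
h(D) = 0.28·h(C) + 0.2·0 + 0.32·h(D) + 0.2·1
Solving: h(C) = 0.5570, h(D) = 0.5235.
Starting from D, the probability is 0.5235.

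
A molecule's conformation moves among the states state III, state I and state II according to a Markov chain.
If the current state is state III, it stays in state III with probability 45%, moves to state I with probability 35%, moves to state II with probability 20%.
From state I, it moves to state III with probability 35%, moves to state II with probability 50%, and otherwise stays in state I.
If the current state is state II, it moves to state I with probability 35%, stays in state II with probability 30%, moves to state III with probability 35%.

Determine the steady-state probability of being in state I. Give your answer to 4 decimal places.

0.2917

Let the stationary distribution be π with π = πP and π_1 + π_2 + π_3 = 1.
π_1 = 0.45·π_1 + 0.35·π_2 + 0.35·π_3
π_2 = 0.35·π_1 + 0.15·π_2 + 0.35·π_3
Solving with the normalization constraint gives π = (0.3889, 0.2917, 0.3194).
So the stationary probability of state I is 0.2917.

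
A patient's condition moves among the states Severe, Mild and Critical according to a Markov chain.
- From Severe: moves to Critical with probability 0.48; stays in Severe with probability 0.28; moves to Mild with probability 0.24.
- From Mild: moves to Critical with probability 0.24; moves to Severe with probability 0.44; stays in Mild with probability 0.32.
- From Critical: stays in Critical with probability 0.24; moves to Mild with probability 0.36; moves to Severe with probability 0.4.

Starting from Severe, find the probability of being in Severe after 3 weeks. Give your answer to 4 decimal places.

Propagate the distribution vector 3 weeks from Severe.
After 0 weeks: (1.0000, 0.0000, 0.0000)
After 1 week: (0.2800, 0.2400, 0.4800)
After 2 weeks: (0.3760, 0.3168, 0.3072)
After 3 weeks: (0.3676, 0.3022, 0.3302)
P(in Severe after 3 weeks) = 0.3676

0.3676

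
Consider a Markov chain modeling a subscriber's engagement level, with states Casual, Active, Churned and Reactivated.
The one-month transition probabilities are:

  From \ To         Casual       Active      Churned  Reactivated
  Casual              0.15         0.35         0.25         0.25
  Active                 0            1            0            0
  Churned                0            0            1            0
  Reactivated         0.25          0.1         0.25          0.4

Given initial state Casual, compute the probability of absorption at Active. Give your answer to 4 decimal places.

0.5251

Let h(s) be the probability of absorption at Active starting from transient state s. Then h(Active) = 1 and h(Churned) = 0. By first-step analysis:
h(Casual) = 0.15·h(Casual) + 0.35·1 + 0.25·0 + 0.25·h(Reactivated)
h(Reactivated) = 0.25·h(Casual) + 0.1·1 + 0.25·0 + 0.4·h(Reactivated)
Solving: h(Casual) = 0.5251, h(Reactivated) = 0.3855.
Starting from Casual, the probability is 0.5251.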